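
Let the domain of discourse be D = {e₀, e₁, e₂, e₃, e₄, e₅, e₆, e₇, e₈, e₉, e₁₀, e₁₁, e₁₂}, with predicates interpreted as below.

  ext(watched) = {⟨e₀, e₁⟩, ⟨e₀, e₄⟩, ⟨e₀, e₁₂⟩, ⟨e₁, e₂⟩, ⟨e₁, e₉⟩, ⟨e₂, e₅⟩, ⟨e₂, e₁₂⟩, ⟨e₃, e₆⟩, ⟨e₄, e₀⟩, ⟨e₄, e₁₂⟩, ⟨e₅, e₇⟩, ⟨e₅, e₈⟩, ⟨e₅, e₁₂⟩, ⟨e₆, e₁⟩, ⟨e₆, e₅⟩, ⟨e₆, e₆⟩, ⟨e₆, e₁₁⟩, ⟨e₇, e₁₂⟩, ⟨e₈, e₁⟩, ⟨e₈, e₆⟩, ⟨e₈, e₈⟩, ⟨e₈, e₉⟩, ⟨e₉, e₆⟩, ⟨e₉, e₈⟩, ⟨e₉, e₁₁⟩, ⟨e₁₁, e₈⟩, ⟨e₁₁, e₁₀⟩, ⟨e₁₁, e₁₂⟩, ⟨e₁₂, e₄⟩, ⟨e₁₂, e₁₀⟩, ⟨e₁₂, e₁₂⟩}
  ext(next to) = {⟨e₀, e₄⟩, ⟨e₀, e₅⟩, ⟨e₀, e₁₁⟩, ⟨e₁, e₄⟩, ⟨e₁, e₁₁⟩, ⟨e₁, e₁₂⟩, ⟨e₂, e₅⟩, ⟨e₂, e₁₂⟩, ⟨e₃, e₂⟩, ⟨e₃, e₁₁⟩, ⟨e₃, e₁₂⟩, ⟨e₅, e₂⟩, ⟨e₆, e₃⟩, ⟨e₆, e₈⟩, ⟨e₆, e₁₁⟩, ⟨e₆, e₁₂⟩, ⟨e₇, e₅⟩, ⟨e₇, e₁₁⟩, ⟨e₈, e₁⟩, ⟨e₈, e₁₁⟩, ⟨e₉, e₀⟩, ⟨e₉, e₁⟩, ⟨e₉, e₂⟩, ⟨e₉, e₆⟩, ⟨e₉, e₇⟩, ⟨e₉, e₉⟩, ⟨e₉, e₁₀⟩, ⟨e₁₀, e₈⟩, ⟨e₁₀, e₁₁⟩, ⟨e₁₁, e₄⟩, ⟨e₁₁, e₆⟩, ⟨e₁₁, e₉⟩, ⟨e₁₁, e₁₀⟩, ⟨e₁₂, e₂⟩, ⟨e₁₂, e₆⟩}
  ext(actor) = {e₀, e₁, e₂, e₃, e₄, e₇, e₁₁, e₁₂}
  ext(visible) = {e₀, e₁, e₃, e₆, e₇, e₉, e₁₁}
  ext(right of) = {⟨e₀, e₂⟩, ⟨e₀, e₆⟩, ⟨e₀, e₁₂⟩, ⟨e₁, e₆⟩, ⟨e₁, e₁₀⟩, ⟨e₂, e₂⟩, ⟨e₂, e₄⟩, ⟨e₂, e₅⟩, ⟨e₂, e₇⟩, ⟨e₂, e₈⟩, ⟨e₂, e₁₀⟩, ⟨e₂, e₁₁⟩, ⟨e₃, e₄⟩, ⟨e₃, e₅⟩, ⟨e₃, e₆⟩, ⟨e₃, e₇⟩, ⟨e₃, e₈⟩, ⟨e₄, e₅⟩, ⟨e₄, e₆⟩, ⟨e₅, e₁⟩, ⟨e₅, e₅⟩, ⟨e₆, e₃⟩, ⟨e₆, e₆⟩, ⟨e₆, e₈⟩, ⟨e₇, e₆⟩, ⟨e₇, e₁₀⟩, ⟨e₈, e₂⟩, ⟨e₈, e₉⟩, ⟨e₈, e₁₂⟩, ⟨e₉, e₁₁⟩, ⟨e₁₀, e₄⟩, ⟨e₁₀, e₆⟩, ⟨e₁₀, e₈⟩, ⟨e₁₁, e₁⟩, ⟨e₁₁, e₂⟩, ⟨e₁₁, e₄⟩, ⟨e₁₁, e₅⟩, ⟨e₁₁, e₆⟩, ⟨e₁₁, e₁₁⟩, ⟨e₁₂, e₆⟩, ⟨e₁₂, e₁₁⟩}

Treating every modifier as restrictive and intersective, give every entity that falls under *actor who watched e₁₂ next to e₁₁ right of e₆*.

{e₀, e₇}

⟦who watched e₁₂⟧ = {x : ⟨x, e₁₂⟩ ∈ ⟦watched⟧} = {e₀, e₂, e₄, e₅, e₇, e₁₁, e₁₂}
⟦next to e₁₁⟧ = {x : ⟨x, e₁₁⟩ ∈ ⟦next to⟧} = {e₀, e₁, e₃, e₆, e₇, e₈, e₁₀}
⟦right of e₆⟧ = {x : ⟨x, e₆⟩ ∈ ⟦right of⟧} = {e₀, e₁, e₃, e₄, e₆, e₇, e₁₀, e₁₁, e₁₂}
⟦actor⟧ = {e₀, e₁, e₂, e₃, e₄, e₇, e₁₁, e₁₂}
… ∩ ⟦who watched e₁₂⟧ = {e₀, e₁, e₂, e₃, e₄, e₇, e₁₁, e₁₂} ∩ {e₀, e₂, e₄, e₅, e₇, e₁₁, e₁₂} = {e₀, e₂, e₄, e₇, e₁₁, e₁₂}
… ∩ ⟦next to e₁₁⟧ = {e₀, e₂, e₄, e₇, e₁₁, e₁₂} ∩ {e₀, e₁, e₃, e₆, e₇, e₈, e₁₀} = {e₀, e₇}
… ∩ ⟦right of e₆⟧ = {e₀, e₇} ∩ {e₀, e₁, e₃, e₄, e₆, e₇, e₁₀, e₁₁, e₁₂} = {e₀, e₇}
So ⟦actor who watched e₁₂ next to e₁₁ right of e₆⟧ = {e₀, e₇}.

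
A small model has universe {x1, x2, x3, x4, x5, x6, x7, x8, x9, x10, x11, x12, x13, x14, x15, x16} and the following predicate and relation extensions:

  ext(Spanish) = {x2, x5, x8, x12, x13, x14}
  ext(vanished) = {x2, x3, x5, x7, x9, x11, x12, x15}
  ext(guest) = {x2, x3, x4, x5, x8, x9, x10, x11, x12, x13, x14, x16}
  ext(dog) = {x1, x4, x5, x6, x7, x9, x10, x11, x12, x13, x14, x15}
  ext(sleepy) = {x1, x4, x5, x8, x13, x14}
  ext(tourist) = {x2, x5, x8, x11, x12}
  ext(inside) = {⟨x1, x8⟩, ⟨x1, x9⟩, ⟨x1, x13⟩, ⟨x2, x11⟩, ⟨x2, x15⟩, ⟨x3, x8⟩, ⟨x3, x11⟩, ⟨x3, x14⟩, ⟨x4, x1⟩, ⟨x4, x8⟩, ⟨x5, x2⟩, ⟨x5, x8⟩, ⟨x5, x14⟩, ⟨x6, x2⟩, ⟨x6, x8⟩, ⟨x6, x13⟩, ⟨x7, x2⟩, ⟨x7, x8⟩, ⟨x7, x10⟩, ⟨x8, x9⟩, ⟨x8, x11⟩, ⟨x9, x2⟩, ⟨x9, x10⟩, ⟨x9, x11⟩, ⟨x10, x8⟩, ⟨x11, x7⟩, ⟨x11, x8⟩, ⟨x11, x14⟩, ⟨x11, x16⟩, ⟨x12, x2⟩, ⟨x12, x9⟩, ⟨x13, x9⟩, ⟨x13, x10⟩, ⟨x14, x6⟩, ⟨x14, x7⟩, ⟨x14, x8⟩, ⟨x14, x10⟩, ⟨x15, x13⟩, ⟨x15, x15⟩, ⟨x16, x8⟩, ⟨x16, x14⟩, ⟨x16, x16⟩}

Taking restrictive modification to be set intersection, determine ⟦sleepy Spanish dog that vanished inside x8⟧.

⟦that vanished⟧ = ⟦vanished⟧ = {x2, x3, x5, x7, x9, x11, x12, x15}
⟦inside x8⟧ = {x : ⟨x, x8⟩ ∈ ⟦inside⟧} = {x1, x3, x4, x5, x6, x7, x10, x11, x14, x16}
⟦dog⟧ = {x1, x4, x5, x6, x7, x9, x10, x11, x12, x13, x14, x15}
… ∩ ⟦that vanished⟧ = {x1, x4, x5, x6, x7, x9, x10, x11, x12, x13, x14, x15} ∩ {x2, x3, x5, x7, x9, x11, x12, x15} = {x5, x7, x9, x11, x12, x15}
… ∩ ⟦inside x8⟧ = {x5, x7, x9, x11, x12, x15} ∩ {x1, x3, x4, x5, x6, x7, x10, x11, x14, x16} = {x5, x7, x11}
… ∩ ⟦sleepy⟧ = {x5, x7, x11} ∩ {x1, x4, x5, x8, x13, x14} = {x5}
… ∩ ⟦Spanish⟧ = {x5} ∩ {x2, x5, x8, x12, x13, x14} = {x5}
So ⟦sleepy Spanish dog that vanished inside x8⟧ = {x5}.

{x5}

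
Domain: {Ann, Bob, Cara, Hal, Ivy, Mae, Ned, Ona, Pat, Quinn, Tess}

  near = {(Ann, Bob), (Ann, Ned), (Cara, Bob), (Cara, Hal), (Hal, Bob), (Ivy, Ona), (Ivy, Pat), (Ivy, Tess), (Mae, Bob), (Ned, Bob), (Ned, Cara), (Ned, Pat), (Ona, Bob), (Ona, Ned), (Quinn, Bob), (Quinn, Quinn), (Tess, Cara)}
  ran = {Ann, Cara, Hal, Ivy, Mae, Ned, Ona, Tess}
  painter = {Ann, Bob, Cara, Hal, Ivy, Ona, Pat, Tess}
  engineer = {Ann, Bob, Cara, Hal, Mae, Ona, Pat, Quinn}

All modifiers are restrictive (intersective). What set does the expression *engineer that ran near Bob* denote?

{Ann, Cara, Hal, Mae, Ona}

⟦that ran⟧ = ⟦ran⟧ = {Ann, Cara, Hal, Ivy, Mae, Ned, Ona, Tess}
⟦near Bob⟧ = {x : ⟨x, Bob⟩ ∈ ⟦near⟧} = {Ann, Cara, Hal, Mae, Ned, Ona, Quinn}
⟦engineer⟧ = {Ann, Bob, Cara, Hal, Mae, Ona, Pat, Quinn}
… ∩ ⟦that ran⟧ = {Ann, Bob, Cara, Hal, Mae, Ona, Pat, Quinn} ∩ {Ann, Cara, Hal, Ivy, Mae, Ned, Ona, Tess} = {Ann, Cara, Hal, Mae, Ona}
… ∩ ⟦near Bob⟧ = {Ann, Cara, Hal, Mae, Ona} ∩ {Ann, Cara, Hal, Mae, Ned, Ona, Quinn} = {Ann, Cara, Hal, Mae, Ona}
So ⟦engineer that ran near Bob⟧ = {Ann, Cara, Hal, Mae, Ona}.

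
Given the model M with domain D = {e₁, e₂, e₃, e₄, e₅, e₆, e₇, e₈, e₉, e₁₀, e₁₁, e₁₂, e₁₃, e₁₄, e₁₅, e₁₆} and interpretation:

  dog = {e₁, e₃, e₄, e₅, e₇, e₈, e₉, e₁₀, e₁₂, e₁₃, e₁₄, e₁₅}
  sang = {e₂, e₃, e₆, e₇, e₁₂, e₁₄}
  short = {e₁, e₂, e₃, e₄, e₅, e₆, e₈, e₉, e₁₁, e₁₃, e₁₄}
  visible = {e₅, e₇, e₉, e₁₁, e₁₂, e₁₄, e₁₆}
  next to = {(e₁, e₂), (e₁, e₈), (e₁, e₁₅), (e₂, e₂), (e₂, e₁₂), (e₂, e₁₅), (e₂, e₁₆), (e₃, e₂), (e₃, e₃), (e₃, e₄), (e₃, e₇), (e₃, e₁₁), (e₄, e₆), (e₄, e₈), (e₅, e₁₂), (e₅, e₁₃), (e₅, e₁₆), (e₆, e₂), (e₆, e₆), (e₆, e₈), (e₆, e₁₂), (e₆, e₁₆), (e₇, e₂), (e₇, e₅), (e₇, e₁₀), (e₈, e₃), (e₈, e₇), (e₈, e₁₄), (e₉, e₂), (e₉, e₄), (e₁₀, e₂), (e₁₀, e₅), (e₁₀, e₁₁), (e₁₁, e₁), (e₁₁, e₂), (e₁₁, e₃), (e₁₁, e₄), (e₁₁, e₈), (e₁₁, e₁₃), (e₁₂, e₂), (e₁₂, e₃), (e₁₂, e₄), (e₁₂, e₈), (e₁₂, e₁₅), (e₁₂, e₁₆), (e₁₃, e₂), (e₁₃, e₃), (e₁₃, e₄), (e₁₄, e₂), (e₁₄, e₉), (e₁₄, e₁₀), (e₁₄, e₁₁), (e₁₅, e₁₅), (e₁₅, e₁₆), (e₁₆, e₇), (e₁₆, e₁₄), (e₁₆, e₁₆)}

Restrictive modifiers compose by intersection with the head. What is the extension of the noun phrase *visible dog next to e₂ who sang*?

⟦next to e₂⟧ = {x : ⟨x, e₂⟩ ∈ ⟦next to⟧} = {e₁, e₂, e₃, e₆, e₇, e₉, e₁₀, e₁₁, e₁₂, e₁₃, e₁₄}
⟦who sang⟧ = ⟦sang⟧ = {e₂, e₃, e₆, e₇, e₁₂, e₁₄}
⟦dog⟧ = {e₁, e₃, e₄, e₅, e₇, e₈, e₉, e₁₀, e₁₂, e₁₃, e₁₄, e₁₅}
… ∩ ⟦next to e₂⟧ = {e₁, e₃, e₄, e₅, e₇, e₈, e₉, e₁₀, e₁₂, e₁₃, e₁₄, e₁₅} ∩ {e₁, e₂, e₃, e₆, e₇, e₉, e₁₀, e₁₁, e₁₂, e₁₃, e₁₄} = {e₁, e₃, e₇, e₉, e₁₀, e₁₂, e₁₃, e₁₄}
… ∩ ⟦who sang⟧ = {e₁, e₃, e₇, e₉, e₁₀, e₁₂, e₁₃, e₁₄} ∩ {e₂, e₃, e₆, e₇, e₁₂, e₁₄} = {e₃, e₇, e₁₂, e₁₄}
… ∩ ⟦visible⟧ = {e₃, e₇, e₁₂, e₁₄} ∩ {e₅, e₇, e₉, e₁₁, e₁₂, e₁₄, e₁₆} = {e₇, e₁₂, e₁₄}
So ⟦visible dog next to e₂ who sang⟧ = {e₇, e₁₂, e₁₄}.

{e₇, e₁₂, e₁₄}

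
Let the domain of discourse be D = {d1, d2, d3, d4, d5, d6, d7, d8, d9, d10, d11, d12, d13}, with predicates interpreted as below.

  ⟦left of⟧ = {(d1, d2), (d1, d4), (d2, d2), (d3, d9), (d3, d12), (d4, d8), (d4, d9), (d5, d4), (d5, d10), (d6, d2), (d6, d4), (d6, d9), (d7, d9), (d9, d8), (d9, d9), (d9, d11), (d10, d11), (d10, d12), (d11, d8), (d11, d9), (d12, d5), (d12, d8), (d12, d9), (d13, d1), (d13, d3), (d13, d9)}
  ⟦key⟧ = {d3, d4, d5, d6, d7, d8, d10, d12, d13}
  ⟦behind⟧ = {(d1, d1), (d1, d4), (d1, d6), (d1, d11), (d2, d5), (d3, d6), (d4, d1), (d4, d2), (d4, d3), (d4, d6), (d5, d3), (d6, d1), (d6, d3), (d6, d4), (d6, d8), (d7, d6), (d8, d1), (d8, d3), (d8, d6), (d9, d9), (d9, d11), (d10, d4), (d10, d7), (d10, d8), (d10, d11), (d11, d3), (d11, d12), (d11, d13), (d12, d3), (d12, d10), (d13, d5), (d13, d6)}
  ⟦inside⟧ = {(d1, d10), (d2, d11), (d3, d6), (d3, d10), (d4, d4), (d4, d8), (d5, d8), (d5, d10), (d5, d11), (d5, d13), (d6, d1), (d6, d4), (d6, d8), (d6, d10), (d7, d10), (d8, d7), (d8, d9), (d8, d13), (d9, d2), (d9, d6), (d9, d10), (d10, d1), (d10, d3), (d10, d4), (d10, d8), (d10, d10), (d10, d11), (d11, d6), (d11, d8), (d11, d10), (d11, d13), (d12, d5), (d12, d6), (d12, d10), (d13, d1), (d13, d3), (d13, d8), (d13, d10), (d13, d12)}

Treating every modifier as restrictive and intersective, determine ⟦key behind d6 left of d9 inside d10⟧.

{d3, d7, d13}

⟦behind d6⟧ = {x : ⟨x, d6⟩ ∈ ⟦behind⟧} = {d1, d3, d4, d7, d8, d13}
⟦left of d9⟧ = {x : ⟨x, d9⟩ ∈ ⟦left of⟧} = {d3, d4, d6, d7, d9, d11, d12, d13}
⟦inside d10⟧ = {x : ⟨x, d10⟩ ∈ ⟦inside⟧} = {d1, d3, d5, d6, d7, d9, d10, d11, d12, d13}
⟦key⟧ = {d3, d4, d5, d6, d7, d8, d10, d12, d13}
… ∩ ⟦behind d6⟧ = {d3, d4, d5, d6, d7, d8, d10, d12, d13} ∩ {d1, d3, d4, d7, d8, d13} = {d3, d4, d7, d8, d13}
… ∩ ⟦left of d9⟧ = {d3, d4, d7, d8, d13} ∩ {d3, d4, d6, d7, d9, d11, d12, d13} = {d3, d4, d7, d13}
… ∩ ⟦inside d10⟧ = {d3, d4, d7, d13} ∩ {d1, d3, d5, d6, d7, d9, d10, d11, d12, d13} = {d3, d7, d13}
So ⟦key behind d6 left of d9 inside d10⟧ = {d3, d7, d13}.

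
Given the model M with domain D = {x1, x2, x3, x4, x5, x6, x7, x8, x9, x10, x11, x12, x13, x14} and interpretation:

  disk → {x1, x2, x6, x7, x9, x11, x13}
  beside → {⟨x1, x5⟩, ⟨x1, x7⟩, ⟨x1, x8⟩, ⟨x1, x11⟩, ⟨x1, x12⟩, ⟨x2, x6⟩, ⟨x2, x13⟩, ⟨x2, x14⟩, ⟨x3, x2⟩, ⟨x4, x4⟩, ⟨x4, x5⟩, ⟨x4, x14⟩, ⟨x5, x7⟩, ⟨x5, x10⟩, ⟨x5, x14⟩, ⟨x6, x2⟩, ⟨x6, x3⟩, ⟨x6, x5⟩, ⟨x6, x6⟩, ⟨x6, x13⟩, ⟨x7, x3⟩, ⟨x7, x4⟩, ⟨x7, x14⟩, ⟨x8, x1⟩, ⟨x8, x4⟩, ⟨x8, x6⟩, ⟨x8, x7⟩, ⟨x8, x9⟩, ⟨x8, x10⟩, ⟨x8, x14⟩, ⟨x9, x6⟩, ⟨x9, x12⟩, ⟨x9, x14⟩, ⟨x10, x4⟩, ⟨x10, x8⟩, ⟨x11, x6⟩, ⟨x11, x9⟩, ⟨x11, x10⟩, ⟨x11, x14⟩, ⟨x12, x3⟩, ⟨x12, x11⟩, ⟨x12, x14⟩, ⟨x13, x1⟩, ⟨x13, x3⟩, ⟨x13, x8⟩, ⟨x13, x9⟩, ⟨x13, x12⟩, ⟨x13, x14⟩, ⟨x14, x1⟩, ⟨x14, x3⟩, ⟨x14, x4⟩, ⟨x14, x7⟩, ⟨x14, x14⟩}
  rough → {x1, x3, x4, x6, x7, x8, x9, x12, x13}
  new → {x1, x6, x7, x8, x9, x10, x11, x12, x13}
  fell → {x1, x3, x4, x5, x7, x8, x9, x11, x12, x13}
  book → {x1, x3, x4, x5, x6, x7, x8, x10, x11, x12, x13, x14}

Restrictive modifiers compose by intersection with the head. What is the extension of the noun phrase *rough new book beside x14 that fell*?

⟦beside x14⟧ = {x : ⟨x, x14⟩ ∈ ⟦beside⟧} = {x2, x4, x5, x7, x8, x9, x11, x12, x13, x14}
⟦that fell⟧ = ⟦fell⟧ = {x1, x3, x4, x5, x7, x8, x9, x11, x12, x13}
⟦book⟧ = {x1, x3, x4, x5, x6, x7, x8, x10, x11, x12, x13, x14}
… ∩ ⟦beside x14⟧ = {x1, x3, x4, x5, x6, x7, x8, x10, x11, x12, x13, x14} ∩ {x2, x4, x5, x7, x8, x9, x11, x12, x13, x14} = {x4, x5, x7, x8, x11, x12, x13, x14}
… ∩ ⟦that fell⟧ = {x4, x5, x7, x8, x11, x12, x13, x14} ∩ {x1, x3, x4, x5, x7, x8, x9, x11, x12, x13} = {x4, x5, x7, x8, x11, x12, x13}
… ∩ ⟦rough⟧ = {x4, x5, x7, x8, x11, x12, x13} ∩ {x1, x3, x4, x6, x7, x8, x9, x12, x13} = {x4, x7, x8, x12, x13}
… ∩ ⟦new⟧ = {x4, x7, x8, x12, x13} ∩ {x1, x6, x7, x8, x9, x10, x11, x12, x13} = {x7, x8, x12, x13}
So ⟦rough new book beside x14 that fell⟧ = {x7, x8, x12, x13}.

{x7, x8, x12, x13}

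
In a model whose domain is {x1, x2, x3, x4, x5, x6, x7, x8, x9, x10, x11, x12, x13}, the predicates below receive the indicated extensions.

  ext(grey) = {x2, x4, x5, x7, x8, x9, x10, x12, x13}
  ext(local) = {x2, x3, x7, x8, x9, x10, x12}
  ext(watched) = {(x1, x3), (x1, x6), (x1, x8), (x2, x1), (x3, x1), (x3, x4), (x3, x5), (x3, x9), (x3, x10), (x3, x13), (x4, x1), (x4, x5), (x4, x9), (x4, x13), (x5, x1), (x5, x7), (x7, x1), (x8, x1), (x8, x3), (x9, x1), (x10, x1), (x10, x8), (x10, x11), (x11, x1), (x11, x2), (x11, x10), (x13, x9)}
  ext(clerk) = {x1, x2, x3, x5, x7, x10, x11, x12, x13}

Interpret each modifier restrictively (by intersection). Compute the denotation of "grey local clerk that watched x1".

{x2, x7, x10}

⟦that watched x1⟧ = {x : ⟨x, x1⟩ ∈ ⟦watched⟧} = {x2, x3, x4, x5, x7, x8, x9, x10, x11}
⟦clerk⟧ = {x1, x2, x3, x5, x7, x10, x11, x12, x13}
… ∩ ⟦that watched x1⟧ = {x1, x2, x3, x5, x7, x10, x11, x12, x13} ∩ {x2, x3, x4, x5, x7, x8, x9, x10, x11} = {x2, x3, x5, x7, x10, x11}
… ∩ ⟦grey⟧ = {x2, x3, x5, x7, x10, x11} ∩ {x2, x4, x5, x7, x8, x9, x10, x12, x13} = {x2, x5, x7, x10}
… ∩ ⟦local⟧ = {x2, x5, x7, x10} ∩ {x2, x3, x7, x8, x9, x10, x12} = {x2, x7, x10}
So ⟦grey local clerk that watched x1⟧ = {x2, x7, x10}.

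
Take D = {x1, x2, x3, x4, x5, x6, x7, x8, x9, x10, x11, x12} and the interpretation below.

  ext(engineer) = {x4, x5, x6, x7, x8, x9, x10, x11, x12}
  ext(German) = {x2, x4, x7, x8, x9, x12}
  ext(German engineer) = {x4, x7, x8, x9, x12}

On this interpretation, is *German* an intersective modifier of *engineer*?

⟦German⟧ ∩ ⟦engineer⟧ = {x2, x4, x7, x8, x9, x12} ∩ {x4, x5, x6, x7, x8, x9, x10, x11, x12} = {x4, x7, x8, x9, x12}
Observed ⟦German engineer⟧ = {x4, x7, x8, x9, x12}.
These coincide, so the modifier is intersective here.

yes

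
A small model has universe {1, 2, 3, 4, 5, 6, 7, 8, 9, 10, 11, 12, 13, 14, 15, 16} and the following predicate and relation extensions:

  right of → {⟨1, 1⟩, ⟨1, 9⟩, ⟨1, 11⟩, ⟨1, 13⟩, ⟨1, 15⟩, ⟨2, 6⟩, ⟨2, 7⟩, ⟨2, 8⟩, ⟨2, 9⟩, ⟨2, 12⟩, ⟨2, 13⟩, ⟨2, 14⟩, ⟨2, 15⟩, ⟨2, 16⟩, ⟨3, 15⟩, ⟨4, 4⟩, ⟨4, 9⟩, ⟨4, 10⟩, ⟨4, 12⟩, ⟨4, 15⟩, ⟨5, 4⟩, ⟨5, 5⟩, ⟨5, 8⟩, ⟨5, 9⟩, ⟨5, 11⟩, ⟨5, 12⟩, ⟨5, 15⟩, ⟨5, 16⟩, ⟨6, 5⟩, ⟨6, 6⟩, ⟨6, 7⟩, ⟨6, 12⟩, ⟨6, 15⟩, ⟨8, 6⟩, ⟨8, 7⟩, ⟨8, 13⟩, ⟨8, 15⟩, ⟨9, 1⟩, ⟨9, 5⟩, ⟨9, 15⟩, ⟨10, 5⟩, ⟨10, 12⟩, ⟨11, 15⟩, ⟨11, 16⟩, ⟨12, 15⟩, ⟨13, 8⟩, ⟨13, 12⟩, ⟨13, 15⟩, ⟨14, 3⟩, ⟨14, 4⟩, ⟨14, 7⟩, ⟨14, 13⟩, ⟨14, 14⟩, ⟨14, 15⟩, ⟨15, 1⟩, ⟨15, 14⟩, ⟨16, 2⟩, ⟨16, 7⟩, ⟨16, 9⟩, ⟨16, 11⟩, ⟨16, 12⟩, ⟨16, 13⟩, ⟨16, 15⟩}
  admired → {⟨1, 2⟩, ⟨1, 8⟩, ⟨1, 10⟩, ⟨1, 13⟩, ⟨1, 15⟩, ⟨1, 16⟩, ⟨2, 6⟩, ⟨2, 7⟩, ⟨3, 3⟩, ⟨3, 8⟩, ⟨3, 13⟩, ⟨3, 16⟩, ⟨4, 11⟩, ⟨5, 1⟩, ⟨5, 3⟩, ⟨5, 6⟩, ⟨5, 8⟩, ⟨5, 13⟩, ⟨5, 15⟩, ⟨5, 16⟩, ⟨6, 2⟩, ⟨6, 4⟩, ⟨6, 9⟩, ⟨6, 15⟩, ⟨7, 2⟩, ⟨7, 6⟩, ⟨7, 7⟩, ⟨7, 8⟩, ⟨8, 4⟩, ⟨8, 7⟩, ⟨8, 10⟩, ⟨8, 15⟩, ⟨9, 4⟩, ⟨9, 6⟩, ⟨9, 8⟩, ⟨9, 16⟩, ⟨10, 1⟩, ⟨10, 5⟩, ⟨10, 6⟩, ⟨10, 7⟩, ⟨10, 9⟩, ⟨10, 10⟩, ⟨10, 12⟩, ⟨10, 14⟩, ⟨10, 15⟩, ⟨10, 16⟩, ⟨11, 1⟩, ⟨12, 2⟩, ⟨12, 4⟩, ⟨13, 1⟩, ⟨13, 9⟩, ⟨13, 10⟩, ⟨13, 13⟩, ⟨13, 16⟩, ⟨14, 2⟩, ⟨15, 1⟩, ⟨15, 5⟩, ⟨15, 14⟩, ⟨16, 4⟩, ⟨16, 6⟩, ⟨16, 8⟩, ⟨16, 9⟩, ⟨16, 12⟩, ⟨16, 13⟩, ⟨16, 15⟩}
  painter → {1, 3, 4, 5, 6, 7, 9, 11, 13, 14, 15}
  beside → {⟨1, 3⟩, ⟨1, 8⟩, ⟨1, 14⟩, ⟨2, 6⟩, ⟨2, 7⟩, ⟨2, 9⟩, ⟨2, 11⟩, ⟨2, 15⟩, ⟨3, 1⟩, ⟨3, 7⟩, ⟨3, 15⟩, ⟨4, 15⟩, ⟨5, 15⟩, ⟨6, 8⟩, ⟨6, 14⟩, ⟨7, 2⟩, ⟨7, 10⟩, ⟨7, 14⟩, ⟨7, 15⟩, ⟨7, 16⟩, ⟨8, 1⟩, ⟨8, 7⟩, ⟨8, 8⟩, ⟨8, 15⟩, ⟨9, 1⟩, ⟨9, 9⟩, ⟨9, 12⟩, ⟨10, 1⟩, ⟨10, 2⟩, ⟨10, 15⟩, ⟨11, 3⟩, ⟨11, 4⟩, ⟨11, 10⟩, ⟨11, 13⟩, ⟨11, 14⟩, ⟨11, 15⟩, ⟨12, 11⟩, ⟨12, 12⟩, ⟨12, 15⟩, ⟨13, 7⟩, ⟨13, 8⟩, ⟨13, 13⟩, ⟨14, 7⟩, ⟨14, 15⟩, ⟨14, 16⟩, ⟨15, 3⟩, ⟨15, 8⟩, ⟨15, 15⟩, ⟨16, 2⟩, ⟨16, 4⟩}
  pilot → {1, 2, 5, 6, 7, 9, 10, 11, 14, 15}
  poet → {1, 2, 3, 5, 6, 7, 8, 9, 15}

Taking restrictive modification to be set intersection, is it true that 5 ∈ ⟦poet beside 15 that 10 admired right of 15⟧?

⟦beside 15⟧ = {x : ⟨x, 15⟩ ∈ ⟦beside⟧} = {2, 3, 4, 5, 7, 8, 10, 11, 12, 14, 15}
⟦that 10 admired⟧ = {x : ⟨10, x⟩ ∈ ⟦admired⟧} = {1, 5, 6, 7, 9, 10, 12, 14, 15, 16}
⟦right of 15⟧ = {x : ⟨x, 15⟩ ∈ ⟦right of⟧} = {1, 2, 3, 4, 5, 6, 8, 9, 11, 12, 13, 14, 16}
⟦poet⟧ = {1, 2, 3, 5, 6, 7, 8, 9, 15}
… ∩ ⟦beside 15⟧ = {1, 2, 3, 5, 6, 7, 8, 9, 15} ∩ {2, 3, 4, 5, 7, 8, 10, 11, 12, 14, 15} = {2, 3, 5, 7, 8, 15}
… ∩ ⟦that 10 admired⟧ = {2, 3, 5, 7, 8, 15} ∩ {1, 5, 6, 7, 9, 10, 12, 14, 15, 16} = {5, 7, 15}
… ∩ ⟦right of 15⟧ = {5, 7, 15} ∩ {1, 2, 3, 4, 5, 6, 8, 9, 11, 12, 13, 14, 16} = {5}
⟦poet beside 15 that 10 admired right of 15⟧ = {5}; 5 ∈ this set.

yes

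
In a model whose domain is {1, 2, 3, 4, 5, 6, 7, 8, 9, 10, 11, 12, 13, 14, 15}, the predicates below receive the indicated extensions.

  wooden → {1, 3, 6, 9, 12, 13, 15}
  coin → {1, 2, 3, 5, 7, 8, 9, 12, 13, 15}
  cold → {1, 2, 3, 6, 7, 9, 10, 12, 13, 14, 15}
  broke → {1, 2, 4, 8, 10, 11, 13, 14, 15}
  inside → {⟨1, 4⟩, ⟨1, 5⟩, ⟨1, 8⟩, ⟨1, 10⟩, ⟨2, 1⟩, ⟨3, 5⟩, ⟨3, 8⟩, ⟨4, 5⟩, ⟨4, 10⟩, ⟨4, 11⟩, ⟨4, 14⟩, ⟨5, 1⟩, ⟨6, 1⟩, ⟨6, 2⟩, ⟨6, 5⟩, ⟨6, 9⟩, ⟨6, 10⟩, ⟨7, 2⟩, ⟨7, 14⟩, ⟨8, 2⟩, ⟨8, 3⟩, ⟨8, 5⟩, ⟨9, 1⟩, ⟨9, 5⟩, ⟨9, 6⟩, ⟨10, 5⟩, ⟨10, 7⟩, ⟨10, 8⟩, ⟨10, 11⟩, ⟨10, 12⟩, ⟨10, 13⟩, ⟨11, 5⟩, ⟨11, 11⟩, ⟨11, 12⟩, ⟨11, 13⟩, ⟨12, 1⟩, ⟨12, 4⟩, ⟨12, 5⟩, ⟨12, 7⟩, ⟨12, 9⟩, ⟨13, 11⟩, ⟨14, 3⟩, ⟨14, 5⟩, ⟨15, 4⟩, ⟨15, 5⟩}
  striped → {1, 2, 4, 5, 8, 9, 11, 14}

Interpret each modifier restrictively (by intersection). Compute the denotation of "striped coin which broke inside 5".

⟦which broke⟧ = ⟦broke⟧ = {1, 2, 4, 8, 10, 11, 13, 14, 15}
⟦inside 5⟧ = {x : ⟨x, 5⟩ ∈ ⟦inside⟧} = {1, 3, 4, 6, 8, 9, 10, 11, 12, 14, 15}
⟦coin⟧ = {1, 2, 3, 5, 7, 8, 9, 12, 13, 15}
… ∩ ⟦which broke⟧ = {1, 2, 3, 5, 7, 8, 9, 12, 13, 15} ∩ {1, 2, 4, 8, 10, 11, 13, 14, 15} = {1, 2, 8, 13, 15}
… ∩ ⟦inside 5⟧ = {1, 2, 8, 13, 15} ∩ {1, 3, 4, 6, 8, 9, 10, 11, 12, 14, 15} = {1, 8, 15}
… ∩ ⟦striped⟧ = {1, 8, 15} ∩ {1, 2, 4, 5, 8, 9, 11, 14} = {1, 8}
So ⟦striped coin which broke inside 5⟧ = {1, 8}.

{1, 8}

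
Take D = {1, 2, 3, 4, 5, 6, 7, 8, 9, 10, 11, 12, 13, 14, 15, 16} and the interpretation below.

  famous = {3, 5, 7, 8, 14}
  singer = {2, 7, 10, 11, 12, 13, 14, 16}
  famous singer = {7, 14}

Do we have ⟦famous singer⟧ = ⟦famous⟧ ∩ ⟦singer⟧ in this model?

yes

⟦famous⟧ ∩ ⟦singer⟧ = {3, 5, 7, 8, 14} ∩ {2, 7, 10, 11, 12, 13, 14, 16} = {7, 14}
Observed ⟦famous singer⟧ = {7, 14}.
These coincide, so the modifier is intersective here.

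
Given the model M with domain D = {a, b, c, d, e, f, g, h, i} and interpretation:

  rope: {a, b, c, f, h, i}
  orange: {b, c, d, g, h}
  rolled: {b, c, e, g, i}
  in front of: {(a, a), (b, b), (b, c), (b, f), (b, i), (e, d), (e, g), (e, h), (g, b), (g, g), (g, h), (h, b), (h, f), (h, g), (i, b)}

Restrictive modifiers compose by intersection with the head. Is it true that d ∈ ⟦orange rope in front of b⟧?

no

⟦in front of b⟧ = {x : ⟨x, b⟩ ∈ ⟦in front of⟧} = {b, g, h, i}
⟦rope⟧ = {a, b, c, f, h, i}
… ∩ ⟦in front of b⟧ = {a, b, c, f, h, i} ∩ {b, g, h, i} = {b, h, i}
… ∩ ⟦orange⟧ = {b, h, i} ∩ {b, c, d, g, h} = {b, h}
⟦orange rope in front of b⟧ = {b, h}; d ∉ this set.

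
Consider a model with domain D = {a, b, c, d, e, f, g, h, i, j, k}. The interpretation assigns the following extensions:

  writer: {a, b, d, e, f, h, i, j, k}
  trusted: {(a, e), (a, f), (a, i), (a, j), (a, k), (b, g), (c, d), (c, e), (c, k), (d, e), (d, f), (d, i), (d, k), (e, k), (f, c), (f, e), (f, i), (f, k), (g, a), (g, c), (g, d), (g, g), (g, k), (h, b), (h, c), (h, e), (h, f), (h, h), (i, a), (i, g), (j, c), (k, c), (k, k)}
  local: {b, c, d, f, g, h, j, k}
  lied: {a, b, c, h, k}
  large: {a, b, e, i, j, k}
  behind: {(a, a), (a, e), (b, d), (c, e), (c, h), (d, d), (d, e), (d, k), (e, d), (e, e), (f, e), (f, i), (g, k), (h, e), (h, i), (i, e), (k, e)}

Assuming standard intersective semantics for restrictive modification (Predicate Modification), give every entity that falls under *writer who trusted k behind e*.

⟦who trusted k⟧ = {x : ⟨x, k⟩ ∈ ⟦trusted⟧} = {a, c, d, e, f, g, k}
⟦behind e⟧ = {x : ⟨x, e⟩ ∈ ⟦behind⟧} = {a, c, d, e, f, h, i, k}
⟦writer⟧ = {a, b, d, e, f, h, i, j, k}
… ∩ ⟦who trusted k⟧ = {a, b, d, e, f, h, i, j, k} ∩ {a, c, d, e, f, g, k} = {a, d, e, f, k}
… ∩ ⟦behind e⟧ = {a, d, e, f, k} ∩ {a, c, d, e, f, h, i, k} = {a, d, e, f, k}
So ⟦writer who trusted k behind e⟧ = {a, d, e, f, k}.

{a, d, e, f, k}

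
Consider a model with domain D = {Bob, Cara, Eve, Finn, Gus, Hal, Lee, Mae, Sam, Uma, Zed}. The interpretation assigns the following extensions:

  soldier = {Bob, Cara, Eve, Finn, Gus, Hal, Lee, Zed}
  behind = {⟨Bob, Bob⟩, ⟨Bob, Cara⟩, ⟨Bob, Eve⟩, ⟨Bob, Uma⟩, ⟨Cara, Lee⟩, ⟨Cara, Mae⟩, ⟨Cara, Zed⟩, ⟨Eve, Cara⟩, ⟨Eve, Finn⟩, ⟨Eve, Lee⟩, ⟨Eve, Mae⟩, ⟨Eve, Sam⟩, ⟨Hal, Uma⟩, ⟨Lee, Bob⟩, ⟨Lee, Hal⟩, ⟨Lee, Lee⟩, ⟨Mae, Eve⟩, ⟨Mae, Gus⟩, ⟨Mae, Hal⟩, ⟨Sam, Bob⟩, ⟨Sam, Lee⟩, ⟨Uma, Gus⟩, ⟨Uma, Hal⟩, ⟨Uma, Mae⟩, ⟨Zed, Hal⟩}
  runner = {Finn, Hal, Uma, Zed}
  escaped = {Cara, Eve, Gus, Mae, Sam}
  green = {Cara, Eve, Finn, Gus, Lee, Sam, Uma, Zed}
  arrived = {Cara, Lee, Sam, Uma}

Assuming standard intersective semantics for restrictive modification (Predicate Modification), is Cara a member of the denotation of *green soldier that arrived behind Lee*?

⟦that arrived⟧ = ⟦arrived⟧ = {Cara, Lee, Sam, Uma}
⟦behind Lee⟧ = {x : ⟨x, Lee⟩ ∈ ⟦behind⟧} = {Cara, Eve, Lee, Sam}
⟦soldier⟧ = {Bob, Cara, Eve, Finn, Gus, Hal, Lee, Zed}
… ∩ ⟦that arrived⟧ = {Bob, Cara, Eve, Finn, Gus, Hal, Lee, Zed} ∩ {Cara, Lee, Sam, Uma} = {Cara, Lee}
… ∩ ⟦behind Lee⟧ = {Cara, Lee} ∩ {Cara, Eve, Lee, Sam} = {Cara, Lee}
… ∩ ⟦green⟧ = {Cara, Lee} ∩ {Cara, Eve, Finn, Gus, Lee, Sam, Uma, Zed} = {Cara, Lee}
⟦green soldier that arrived behind Lee⟧ = {Cara, Lee}; Cara ∈ this set.

yes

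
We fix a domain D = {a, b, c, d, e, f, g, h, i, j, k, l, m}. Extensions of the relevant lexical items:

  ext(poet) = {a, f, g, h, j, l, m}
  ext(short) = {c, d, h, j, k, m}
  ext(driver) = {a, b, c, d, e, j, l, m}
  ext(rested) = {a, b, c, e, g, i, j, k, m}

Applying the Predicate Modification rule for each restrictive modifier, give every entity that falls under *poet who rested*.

{a, g, j, m}

⟦who rested⟧ = ⟦rested⟧ = {a, b, c, e, g, i, j, k, m}
⟦poet⟧ = {a, f, g, h, j, l, m}
… ∩ ⟦who rested⟧ = {a, f, g, h, j, l, m} ∩ {a, b, c, e, g, i, j, k, m} = {a, g, j, m}
So ⟦poet who rested⟧ = {a, g, j, m}.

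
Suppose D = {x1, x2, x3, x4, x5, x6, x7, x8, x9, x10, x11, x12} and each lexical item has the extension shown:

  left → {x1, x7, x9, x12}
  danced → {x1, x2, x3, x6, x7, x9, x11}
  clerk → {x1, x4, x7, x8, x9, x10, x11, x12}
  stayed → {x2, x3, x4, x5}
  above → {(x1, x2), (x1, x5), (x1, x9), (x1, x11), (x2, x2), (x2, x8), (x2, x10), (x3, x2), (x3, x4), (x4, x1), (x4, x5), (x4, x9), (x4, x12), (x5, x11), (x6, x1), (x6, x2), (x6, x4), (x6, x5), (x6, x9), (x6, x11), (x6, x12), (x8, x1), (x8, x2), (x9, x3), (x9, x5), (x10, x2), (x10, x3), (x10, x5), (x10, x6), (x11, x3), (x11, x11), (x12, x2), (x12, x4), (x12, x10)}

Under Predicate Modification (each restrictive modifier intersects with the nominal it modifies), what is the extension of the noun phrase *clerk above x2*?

{x1, x8, x10, x12}

⟦above x2⟧ = {x : ⟨x, x2⟩ ∈ ⟦above⟧} = {x1, x2, x3, x6, x8, x10, x12}
⟦clerk⟧ = {x1, x4, x7, x8, x9, x10, x11, x12}
… ∩ ⟦above x2⟧ = {x1, x4, x7, x8, x9, x10, x11, x12} ∩ {x1, x2, x3, x6, x8, x10, x12} = {x1, x8, x10, x12}
So ⟦clerk above x2⟧ = {x1, x8, x10, x12}.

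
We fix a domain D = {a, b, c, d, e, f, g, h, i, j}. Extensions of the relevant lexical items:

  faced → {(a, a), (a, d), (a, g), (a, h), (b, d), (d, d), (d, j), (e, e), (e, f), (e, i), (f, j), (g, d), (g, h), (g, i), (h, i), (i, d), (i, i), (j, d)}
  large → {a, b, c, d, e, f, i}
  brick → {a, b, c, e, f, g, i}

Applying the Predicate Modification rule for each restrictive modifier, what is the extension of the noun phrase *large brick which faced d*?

{a, b, i}

⟦which faced d⟧ = {x : ⟨x, d⟩ ∈ ⟦faced⟧} = {a, b, d, g, i, j}
⟦brick⟧ = {a, b, c, e, f, g, i}
… ∩ ⟦which faced d⟧ = {a, b, c, e, f, g, i} ∩ {a, b, d, g, i, j} = {a, b, g, i}
… ∩ ⟦large⟧ = {a, b, g, i} ∩ {a, b, c, d, e, f, i} = {a, b, i}
So ⟦large brick which faced d⟧ = {a, b, i}.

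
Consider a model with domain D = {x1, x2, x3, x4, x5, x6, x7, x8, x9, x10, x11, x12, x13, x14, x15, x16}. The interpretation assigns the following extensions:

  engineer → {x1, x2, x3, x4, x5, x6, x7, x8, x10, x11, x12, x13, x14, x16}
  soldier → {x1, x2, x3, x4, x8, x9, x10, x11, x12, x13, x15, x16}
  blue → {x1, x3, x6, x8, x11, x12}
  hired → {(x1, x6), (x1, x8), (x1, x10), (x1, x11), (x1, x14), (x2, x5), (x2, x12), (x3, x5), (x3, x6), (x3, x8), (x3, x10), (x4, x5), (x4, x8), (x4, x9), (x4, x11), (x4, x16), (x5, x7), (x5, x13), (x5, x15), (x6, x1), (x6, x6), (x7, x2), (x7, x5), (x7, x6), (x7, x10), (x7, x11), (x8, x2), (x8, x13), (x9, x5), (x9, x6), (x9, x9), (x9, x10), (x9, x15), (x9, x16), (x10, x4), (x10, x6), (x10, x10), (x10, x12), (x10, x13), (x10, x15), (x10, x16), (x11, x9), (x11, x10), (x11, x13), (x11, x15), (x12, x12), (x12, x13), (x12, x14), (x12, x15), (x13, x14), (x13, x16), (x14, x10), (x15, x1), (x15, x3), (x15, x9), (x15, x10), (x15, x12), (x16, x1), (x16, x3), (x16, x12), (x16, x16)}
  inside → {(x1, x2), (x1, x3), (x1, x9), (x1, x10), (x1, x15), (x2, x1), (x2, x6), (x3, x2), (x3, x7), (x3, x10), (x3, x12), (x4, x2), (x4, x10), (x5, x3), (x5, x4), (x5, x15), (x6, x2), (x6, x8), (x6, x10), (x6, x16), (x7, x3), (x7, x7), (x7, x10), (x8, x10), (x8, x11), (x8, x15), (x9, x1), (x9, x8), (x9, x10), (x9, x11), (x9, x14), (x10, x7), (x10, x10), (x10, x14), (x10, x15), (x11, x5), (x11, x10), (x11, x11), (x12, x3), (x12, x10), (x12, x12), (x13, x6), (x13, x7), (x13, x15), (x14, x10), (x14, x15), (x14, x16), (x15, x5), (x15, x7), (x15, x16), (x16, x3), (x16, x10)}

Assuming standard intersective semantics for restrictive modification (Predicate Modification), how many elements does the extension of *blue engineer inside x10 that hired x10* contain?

⟦inside x10⟧ = {x : ⟨x, x10⟩ ∈ ⟦inside⟧} = {x1, x3, x4, x6, x7, x8, x9, x10, x11, x12, x14, x16}
⟦that hired x10⟧ = {x : ⟨x, x10⟩ ∈ ⟦hired⟧} = {x1, x3, x7, x9, x10, x11, x14, x15}
⟦engineer⟧ = {x1, x2, x3, x4, x5, x6, x7, x8, x10, x11, x12, x13, x14, x16}
… ∩ ⟦inside x10⟧ = {x1, x2, x3, x4, x5, x6, x7, x8, x10, x11, x12, x13, x14, x16} ∩ {x1, x3, x4, x6, x7, x8, x9, x10, x11, x12, x14, x16} = {x1, x3, x4, x6, x7, x8, x10, x11, x12, x14, x16}
… ∩ ⟦that hired x10⟧ = {x1, x3, x4, x6, x7, x8, x10, x11, x12, x14, x16} ∩ {x1, x3, x7, x9, x10, x11, x14, x15} = {x1, x3, x7, x10, x11, x14}
… ∩ ⟦blue⟧ = {x1, x3, x7, x10, x11, x14} ∩ {x1, x3, x6, x8, x11, x12} = {x1, x3, x11}
⟦blue engineer inside x10 that hired x10⟧ = {x1, x3, x11}, so the cardinality is 3.

3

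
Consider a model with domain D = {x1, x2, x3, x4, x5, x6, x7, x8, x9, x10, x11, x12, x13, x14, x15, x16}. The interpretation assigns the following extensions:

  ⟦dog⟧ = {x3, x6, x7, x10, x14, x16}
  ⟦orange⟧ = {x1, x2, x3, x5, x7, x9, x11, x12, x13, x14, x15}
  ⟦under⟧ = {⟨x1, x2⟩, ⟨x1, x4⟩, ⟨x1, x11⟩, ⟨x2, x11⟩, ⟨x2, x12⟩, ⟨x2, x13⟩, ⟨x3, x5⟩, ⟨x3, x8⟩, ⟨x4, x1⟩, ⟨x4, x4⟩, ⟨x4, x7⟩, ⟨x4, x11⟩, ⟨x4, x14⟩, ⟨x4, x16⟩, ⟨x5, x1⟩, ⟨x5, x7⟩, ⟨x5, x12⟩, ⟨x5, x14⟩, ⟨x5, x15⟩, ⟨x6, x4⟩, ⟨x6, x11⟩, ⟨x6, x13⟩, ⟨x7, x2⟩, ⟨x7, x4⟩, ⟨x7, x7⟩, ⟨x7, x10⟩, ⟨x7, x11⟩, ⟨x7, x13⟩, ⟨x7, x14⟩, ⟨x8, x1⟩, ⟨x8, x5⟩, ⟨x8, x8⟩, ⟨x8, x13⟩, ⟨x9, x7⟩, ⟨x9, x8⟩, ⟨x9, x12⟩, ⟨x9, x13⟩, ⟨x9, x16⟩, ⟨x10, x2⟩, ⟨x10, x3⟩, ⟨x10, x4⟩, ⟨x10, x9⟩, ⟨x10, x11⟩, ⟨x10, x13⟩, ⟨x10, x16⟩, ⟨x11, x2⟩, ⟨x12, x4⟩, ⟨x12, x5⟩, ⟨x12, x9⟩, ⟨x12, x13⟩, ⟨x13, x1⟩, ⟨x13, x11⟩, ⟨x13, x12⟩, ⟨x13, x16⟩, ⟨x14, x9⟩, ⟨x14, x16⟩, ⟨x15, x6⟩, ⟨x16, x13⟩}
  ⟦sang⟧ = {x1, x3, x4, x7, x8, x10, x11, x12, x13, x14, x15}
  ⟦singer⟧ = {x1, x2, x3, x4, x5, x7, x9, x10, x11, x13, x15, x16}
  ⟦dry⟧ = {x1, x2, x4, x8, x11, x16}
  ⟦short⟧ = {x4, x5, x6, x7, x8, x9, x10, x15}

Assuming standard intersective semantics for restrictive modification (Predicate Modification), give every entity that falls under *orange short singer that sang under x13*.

{x7}

⟦that sang⟧ = ⟦sang⟧ = {x1, x3, x4, x7, x8, x10, x11, x12, x13, x14, x15}
⟦under x13⟧ = {x : ⟨x, x13⟩ ∈ ⟦under⟧} = {x2, x6, x7, x8, x9, x10, x12, x16}
⟦singer⟧ = {x1, x2, x3, x4, x5, x7, x9, x10, x11, x13, x15, x16}
… ∩ ⟦that sang⟧ = {x1, x2, x3, x4, x5, x7, x9, x10, x11, x13, x15, x16} ∩ {x1, x3, x4, x7, x8, x10, x11, x12, x13, x14, x15} = {x1, x3, x4, x7, x10, x11, x13, x15}
… ∩ ⟦under x13⟧ = {x1, x3, x4, x7, x10, x11, x13, x15} ∩ {x2, x6, x7, x8, x9, x10, x12, x16} = {x7, x10}
… ∩ ⟦orange⟧ = {x7, x10} ∩ {x1, x2, x3, x5, x7, x9, x11, x12, x13, x14, x15} = {x7}
… ∩ ⟦short⟧ = {x7} ∩ {x4, x5, x6, x7, x8, x9, x10, x15} = {x7}
So ⟦orange short singer that sang under x13⟧ = {x7}.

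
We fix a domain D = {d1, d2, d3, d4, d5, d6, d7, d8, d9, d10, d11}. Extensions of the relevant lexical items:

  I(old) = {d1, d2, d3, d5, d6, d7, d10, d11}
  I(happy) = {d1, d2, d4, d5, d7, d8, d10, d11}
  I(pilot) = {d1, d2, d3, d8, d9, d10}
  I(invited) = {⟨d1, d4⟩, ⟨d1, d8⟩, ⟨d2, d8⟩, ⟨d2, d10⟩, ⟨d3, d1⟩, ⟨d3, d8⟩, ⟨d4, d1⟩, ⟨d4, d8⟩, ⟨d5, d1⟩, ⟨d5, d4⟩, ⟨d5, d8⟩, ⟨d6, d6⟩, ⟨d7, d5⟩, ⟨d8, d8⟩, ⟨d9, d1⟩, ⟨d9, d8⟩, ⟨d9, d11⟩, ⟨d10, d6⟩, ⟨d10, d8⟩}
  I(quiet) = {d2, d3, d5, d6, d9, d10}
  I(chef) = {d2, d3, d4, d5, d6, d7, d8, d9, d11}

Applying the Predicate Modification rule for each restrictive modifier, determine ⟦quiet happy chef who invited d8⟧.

{d2, d5}

⟦who invited d8⟧ = {x : ⟨x, d8⟩ ∈ ⟦invited⟧} = {d1, d2, d3, d4, d5, d8, d9, d10}
⟦chef⟧ = {d2, d3, d4, d5, d6, d7, d8, d9, d11}
… ∩ ⟦who invited d8⟧ = {d2, d3, d4, d5, d6, d7, d8, d9, d11} ∩ {d1, d2, d3, d4, d5, d8, d9, d10} = {d2, d3, d4, d5, d8, d9}
… ∩ ⟦quiet⟧ = {d2, d3, d4, d5, d8, d9} ∩ {d2, d3, d5, d6, d9, d10} = {d2, d3, d5, d9}
… ∩ ⟦happy⟧ = {d2, d3, d5, d9} ∩ {d1, d2, d4, d5, d7, d8, d10, d11} = {d2, d5}
So ⟦quiet happy chef who invited d8⟧ = {d2, d5}.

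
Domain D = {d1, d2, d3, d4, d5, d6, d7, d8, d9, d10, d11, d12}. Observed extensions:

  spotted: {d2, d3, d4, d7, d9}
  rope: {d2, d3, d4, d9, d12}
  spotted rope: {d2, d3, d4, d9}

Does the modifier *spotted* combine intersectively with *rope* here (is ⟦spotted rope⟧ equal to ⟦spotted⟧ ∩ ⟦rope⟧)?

yes

⟦spotted⟧ ∩ ⟦rope⟧ = {d2, d3, d4, d7, d9} ∩ {d2, d3, d4, d9, d12} = {d2, d3, d4, d9}
Observed ⟦spotted rope⟧ = {d2, d3, d4, d9}.
These coincide, so the modifier is intersective here.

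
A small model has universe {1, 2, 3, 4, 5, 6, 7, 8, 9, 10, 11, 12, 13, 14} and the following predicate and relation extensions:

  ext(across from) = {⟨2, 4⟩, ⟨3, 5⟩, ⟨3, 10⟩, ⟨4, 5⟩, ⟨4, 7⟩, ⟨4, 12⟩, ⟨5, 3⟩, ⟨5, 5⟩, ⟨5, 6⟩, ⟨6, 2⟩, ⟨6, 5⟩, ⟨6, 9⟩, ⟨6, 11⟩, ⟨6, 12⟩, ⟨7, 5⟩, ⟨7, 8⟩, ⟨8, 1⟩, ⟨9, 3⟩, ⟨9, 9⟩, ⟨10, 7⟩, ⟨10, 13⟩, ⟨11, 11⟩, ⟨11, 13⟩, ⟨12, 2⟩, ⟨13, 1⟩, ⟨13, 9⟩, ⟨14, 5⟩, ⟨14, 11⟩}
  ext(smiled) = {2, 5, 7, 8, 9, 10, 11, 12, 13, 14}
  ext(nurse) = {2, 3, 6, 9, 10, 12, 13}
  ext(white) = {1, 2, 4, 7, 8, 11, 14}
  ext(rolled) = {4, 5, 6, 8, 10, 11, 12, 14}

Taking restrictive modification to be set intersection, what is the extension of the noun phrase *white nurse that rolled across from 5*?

⟦that rolled⟧ = ⟦rolled⟧ = {4, 5, 6, 8, 10, 11, 12, 14}
⟦across from 5⟧ = {x : ⟨x, 5⟩ ∈ ⟦across from⟧} = {3, 4, 5, 6, 7, 14}
⟦nurse⟧ = {2, 3, 6, 9, 10, 12, 13}
… ∩ ⟦that rolled⟧ = {2, 3, 6, 9, 10, 12, 13} ∩ {4, 5, 6, 8, 10, 11, 12, 14} = {6, 10, 12}
… ∩ ⟦across from 5⟧ = {6, 10, 12} ∩ {3, 4, 5, 6, 7, 14} = {6}
… ∩ ⟦white⟧ = {6} ∩ {1, 2, 4, 7, 8, 11, 14} = ∅
So ⟦white nurse that rolled across from 5⟧ = {}.

{}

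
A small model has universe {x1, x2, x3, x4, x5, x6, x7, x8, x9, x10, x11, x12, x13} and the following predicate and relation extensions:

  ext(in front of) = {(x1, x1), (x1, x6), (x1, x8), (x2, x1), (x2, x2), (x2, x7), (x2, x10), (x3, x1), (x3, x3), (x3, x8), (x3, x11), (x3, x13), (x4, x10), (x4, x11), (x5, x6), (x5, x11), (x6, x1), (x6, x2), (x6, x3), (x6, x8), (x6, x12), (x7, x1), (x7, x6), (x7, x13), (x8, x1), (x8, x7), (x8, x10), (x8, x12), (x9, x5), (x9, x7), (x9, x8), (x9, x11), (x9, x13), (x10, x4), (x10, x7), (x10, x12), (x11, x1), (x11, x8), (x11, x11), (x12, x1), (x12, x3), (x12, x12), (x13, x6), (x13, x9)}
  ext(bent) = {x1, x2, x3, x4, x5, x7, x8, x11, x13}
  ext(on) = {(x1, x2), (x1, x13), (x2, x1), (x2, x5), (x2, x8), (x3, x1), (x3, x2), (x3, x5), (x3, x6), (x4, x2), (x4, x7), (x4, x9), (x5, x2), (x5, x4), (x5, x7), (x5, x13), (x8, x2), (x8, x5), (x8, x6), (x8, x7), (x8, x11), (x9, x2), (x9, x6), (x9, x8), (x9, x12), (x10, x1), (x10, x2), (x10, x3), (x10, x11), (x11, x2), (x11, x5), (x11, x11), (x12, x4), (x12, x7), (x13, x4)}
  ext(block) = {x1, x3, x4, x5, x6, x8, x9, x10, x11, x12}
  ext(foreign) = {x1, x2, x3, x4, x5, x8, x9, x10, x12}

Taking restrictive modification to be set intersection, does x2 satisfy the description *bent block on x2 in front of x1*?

⟦on x2⟧ = {x : ⟨x, x2⟩ ∈ ⟦on⟧} = {x1, x3, x4, x5, x8, x9, x10, x11}
⟦in front of x1⟧ = {x : ⟨x, x1⟩ ∈ ⟦in front of⟧} = {x1, x2, x3, x6, x7, x8, x11, x12}
⟦block⟧ = {x1, x3, x4, x5, x6, x8, x9, x10, x11, x12}
… ∩ ⟦on x2⟧ = {x1, x3, x4, x5, x6, x8, x9, x10, x11, x12} ∩ {x1, x3, x4, x5, x8, x9, x10, x11} = {x1, x3, x4, x5, x8, x9, x10, x11}
… ∩ ⟦in front of x1⟧ = {x1, x3, x4, x5, x8, x9, x10, x11} ∩ {x1, x2, x3, x6, x7, x8, x11, x12} = {x1, x3, x8, x11}
… ∩ ⟦bent⟧ = {x1, x3, x8, x11} ∩ {x1, x2, x3, x4, x5, x7, x8, x11, x13} = {x1, x3, x8, x11}
⟦bent block on x2 in front of x1⟧ = {x1, x3, x8, x11}; x2 ∉ this set.

no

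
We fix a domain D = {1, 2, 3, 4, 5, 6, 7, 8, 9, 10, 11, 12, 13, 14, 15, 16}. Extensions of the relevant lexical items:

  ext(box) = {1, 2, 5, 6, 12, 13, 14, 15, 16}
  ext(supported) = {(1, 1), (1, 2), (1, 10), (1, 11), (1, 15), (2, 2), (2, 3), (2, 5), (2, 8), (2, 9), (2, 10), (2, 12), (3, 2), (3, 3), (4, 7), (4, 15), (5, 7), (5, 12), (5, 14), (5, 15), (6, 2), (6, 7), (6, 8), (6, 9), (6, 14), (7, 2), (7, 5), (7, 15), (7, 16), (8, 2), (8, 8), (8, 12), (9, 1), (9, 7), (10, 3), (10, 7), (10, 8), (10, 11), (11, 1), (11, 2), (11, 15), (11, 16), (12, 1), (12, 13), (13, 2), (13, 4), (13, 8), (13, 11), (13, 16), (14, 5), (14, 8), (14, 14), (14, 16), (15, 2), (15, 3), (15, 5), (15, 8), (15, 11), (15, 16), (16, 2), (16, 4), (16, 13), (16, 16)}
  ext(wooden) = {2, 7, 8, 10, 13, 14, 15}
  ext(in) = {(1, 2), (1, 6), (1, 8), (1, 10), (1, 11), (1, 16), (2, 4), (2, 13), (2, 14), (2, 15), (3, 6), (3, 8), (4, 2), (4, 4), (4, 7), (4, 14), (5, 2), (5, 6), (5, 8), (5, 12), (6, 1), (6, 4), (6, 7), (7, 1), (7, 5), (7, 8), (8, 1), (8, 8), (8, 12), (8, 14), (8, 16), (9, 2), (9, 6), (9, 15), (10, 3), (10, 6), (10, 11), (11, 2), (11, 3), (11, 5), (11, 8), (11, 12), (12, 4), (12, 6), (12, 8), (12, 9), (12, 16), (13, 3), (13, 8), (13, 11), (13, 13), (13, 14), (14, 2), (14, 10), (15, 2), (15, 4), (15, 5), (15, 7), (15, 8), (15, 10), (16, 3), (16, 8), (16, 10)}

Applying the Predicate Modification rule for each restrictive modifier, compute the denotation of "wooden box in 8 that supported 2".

⟦in 8⟧ = {x : ⟨x, 8⟩ ∈ ⟦in⟧} = {1, 3, 5, 7, 8, 11, 12, 13, 15, 16}
⟦that supported 2⟧ = {x : ⟨x, 2⟩ ∈ ⟦supported⟧} = {1, 2, 3, 6, 7, 8, 11, 13, 15, 16}
⟦box⟧ = {1, 2, 5, 6, 12, 13, 14, 15, 16}
… ∩ ⟦in 8⟧ = {1, 2, 5, 6, 12, 13, 14, 15, 16} ∩ {1, 3, 5, 7, 8, 11, 12, 13, 15, 16} = {1, 5, 12, 13, 15, 16}
… ∩ ⟦that supported 2⟧ = {1, 5, 12, 13, 15, 16} ∩ {1, 2, 3, 6, 7, 8, 11, 13, 15, 16} = {1, 13, 15, 16}
… ∩ ⟦wooden⟧ = {1, 13, 15, 16} ∩ {2, 7, 8, 10, 13, 14, 15} = {13, 15}
So ⟦wooden box in 8 that supported 2⟧ = {13, 15}.

{13, 15}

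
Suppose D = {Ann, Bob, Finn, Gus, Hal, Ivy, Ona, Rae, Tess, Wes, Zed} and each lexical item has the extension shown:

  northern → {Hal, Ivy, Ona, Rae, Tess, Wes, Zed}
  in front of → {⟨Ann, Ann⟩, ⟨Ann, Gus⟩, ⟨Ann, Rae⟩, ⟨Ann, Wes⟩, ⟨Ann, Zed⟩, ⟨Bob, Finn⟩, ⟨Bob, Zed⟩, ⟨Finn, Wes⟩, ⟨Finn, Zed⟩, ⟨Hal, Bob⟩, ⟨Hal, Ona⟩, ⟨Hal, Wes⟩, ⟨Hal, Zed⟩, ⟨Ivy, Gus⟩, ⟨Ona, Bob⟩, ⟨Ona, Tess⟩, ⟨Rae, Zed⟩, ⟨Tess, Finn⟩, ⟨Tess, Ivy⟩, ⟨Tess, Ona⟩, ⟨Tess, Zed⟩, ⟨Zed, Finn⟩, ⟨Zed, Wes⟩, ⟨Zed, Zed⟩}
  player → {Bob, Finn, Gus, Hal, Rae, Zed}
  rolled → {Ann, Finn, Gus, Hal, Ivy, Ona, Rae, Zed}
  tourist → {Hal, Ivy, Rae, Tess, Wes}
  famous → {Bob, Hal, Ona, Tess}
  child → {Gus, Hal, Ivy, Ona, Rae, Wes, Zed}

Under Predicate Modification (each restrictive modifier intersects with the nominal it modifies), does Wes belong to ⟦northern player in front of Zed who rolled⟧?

⟦in front of Zed⟧ = {x : ⟨x, Zed⟩ ∈ ⟦in front of⟧} = {Ann, Bob, Finn, Hal, Rae, Tess, Zed}
⟦who rolled⟧ = ⟦rolled⟧ = {Ann, Finn, Gus, Hal, Ivy, Ona, Rae, Zed}
⟦player⟧ = {Bob, Finn, Gus, Hal, Rae, Zed}
… ∩ ⟦in front of Zed⟧ = {Bob, Finn, Gus, Hal, Rae, Zed} ∩ {Ann, Bob, Finn, Hal, Rae, Tess, Zed} = {Bob, Finn, Hal, Rae, Zed}
… ∩ ⟦who rolled⟧ = {Bob, Finn, Hal, Rae, Zed} ∩ {Ann, Finn, Gus, Hal, Ivy, Ona, Rae, Zed} = {Finn, Hal, Rae, Zed}
… ∩ ⟦northern⟧ = {Finn, Hal, Rae, Zed} ∩ {Hal, Ivy, Ona, Rae, Tess, Wes, Zed} = {Hal, Rae, Zed}
⟦northern player in front of Zed who rolled⟧ = {Hal, Rae, Zed}; Wes ∉ this set.

no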